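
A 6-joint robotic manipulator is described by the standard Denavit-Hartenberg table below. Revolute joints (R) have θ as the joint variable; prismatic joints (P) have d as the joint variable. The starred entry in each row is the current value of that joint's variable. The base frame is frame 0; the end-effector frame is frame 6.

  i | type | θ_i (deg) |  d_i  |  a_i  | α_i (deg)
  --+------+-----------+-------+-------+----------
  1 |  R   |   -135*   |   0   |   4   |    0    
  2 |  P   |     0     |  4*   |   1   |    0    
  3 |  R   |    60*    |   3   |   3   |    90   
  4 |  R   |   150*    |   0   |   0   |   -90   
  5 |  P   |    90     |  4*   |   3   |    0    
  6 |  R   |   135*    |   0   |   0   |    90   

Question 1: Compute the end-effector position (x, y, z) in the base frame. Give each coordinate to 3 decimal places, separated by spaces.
after link 1: o_1 = (-2.8284, -2.8284, 0.0000)
after link 2: o_2 = (-3.5355, -3.5355, 4.0000)
after link 3: o_3 = (-2.7591, -6.4333, 7.0000)
after link 4: o_4 = (-2.7591, -6.4333, 7.0000)
after link 5: o_5 = (-0.3789, -3.7250, 3.5359)
after link 6: o_6 = (-0.3789, -3.7250, 3.5359)

-0.379 -3.725 3.536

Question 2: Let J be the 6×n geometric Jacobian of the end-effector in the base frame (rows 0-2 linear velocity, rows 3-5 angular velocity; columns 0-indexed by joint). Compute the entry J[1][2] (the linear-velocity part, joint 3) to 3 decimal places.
3.157

axis z_2 = (0.0000,0.0000,1.0000); lever o_n−o_2 = (3.1566,-0.1895,-0.4641)
cross product → J_v[:, 2] = (0.1895,3.1566,-0.0000)
J_ω[:, 2] = z_2
entry J[1][2] = 3.1566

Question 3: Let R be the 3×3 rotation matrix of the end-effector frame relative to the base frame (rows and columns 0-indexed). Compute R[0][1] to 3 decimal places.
-0.129

End-effector y-axis (col 1 of R) = (-0.1294,0.4830,-0.8660)
R[0][1] = -0.1294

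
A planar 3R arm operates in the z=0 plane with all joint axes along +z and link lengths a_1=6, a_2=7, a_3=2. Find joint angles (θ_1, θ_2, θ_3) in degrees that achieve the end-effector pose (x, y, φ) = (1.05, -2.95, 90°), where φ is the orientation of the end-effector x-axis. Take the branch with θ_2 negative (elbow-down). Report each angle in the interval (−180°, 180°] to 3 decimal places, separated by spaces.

wrist centre = target − a_3·(cos φ, sin φ) = (1.0500, -4.9500)
cos θ_2 = (25.6050−6²−7²)/(2·6·7) = -0.7071; θ_2 = -134.9981° (elbow-down)
β = atan2(-4.9500,1.0500) = -78.0239°; ψ = atan2(-4.9499,1.0504) = -78.0190°
θ_1 = β − ψ = -0.0048°
θ_3 = φ − θ_1 − θ_2 = -134.9971° (wrapped to (-180°,180°])

-0.005 -134.998 -134.997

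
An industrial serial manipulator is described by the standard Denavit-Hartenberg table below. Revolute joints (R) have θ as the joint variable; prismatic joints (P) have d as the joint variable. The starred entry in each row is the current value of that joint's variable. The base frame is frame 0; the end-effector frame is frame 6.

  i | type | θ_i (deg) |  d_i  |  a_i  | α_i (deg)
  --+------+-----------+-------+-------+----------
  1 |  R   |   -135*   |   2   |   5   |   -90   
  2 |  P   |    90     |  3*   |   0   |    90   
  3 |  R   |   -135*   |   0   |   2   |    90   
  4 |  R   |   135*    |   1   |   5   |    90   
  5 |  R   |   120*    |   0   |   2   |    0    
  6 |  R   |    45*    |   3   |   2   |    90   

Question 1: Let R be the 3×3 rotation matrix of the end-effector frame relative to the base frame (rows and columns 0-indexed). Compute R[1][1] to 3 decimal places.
End-effector y-axis (col 1 of R) = (-0.8536,-0.1464,0.5000)
R[1][1] = -0.1464

-0.146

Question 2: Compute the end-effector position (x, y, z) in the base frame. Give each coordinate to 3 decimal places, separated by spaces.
-3.653 -8.486 6.178

after link 1: o_1 = (-3.5355, -3.5355, 2.0000)
after link 2: o_2 = (-1.4142, -5.6569, 2.0000)
after link 3: o_3 = (-2.4142, -4.6569, 3.4142)
after link 4: o_4 = (-2.6464, -9.4246, 1.6213)
after link 5: o_5 = (-1.6340, -9.4371, 3.3461)
after link 6: o_6 = (-3.6529, -8.4863, 6.1780)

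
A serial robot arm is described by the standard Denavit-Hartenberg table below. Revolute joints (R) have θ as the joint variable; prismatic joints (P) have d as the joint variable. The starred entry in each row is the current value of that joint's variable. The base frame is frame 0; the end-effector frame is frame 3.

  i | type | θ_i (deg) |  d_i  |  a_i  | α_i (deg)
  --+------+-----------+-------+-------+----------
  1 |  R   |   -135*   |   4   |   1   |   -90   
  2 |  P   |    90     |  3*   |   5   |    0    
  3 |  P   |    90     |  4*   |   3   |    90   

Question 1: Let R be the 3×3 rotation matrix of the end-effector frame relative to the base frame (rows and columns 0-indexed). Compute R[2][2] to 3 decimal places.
-1.000

End-effector z-axis (col 2 of R) = (0.0000,-0.0000,-1.0000)
R[2][2] = -1.0000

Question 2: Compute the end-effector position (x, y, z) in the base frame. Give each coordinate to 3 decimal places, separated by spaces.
after link 1: o_1 = (-0.7071, -0.7071, 4.0000)
after link 2: o_2 = (1.4142, -2.8284, -1.0000)
after link 3: o_3 = (6.3640, -3.5355, -1.0000)

6.364 -3.536 -1.000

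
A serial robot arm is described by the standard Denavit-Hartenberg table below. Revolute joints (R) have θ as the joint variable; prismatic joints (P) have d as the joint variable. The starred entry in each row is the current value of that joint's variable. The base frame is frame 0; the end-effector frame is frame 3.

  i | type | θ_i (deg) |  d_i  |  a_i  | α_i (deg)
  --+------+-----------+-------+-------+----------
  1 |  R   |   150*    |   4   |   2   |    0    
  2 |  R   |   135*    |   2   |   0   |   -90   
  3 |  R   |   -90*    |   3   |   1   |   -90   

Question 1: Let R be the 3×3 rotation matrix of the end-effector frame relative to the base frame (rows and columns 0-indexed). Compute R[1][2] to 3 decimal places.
End-effector z-axis (col 2 of R) = (0.2588,-0.9659,-0.0000)
R[1][2] = -0.9659

-0.966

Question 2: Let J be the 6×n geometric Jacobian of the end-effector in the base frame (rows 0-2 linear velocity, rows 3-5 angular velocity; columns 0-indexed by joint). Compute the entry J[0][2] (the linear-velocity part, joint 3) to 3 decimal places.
axis z_2 = (0.9659,0.2588,0.0000); lever o_n−o_2 = (2.8978,0.7765,1.0000)
cross product → J_v[:, 2] = (0.2588,-0.9659,-0.0000)
J_ω[:, 2] = z_2
entry J[0][2] = 0.2588

0.259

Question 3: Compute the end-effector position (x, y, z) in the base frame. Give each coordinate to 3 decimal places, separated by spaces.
1.166 1.776 7.000

after link 1: o_1 = (-1.7321, 1.0000, 4.0000)
after link 2: o_2 = (-1.7321, 1.0000, 6.0000)
after link 3: o_3 = (1.1657, 1.7765, 7.0000)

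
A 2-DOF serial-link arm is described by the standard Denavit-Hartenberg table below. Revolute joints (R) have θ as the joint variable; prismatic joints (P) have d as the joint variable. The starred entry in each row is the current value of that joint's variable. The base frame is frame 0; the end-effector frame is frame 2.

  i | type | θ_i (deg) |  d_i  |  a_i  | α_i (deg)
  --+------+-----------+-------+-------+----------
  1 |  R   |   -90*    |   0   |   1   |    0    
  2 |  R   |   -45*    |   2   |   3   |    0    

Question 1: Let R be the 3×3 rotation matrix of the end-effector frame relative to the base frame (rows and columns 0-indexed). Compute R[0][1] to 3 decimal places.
End-effector y-axis (col 1 of R) = (0.7071,-0.7071,0.0000)
R[0][1] = 0.7071

0.707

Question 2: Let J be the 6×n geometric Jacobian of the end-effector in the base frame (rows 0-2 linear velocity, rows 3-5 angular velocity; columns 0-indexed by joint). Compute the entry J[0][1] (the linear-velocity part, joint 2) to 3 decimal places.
2.121

axis z_1 = (0.0000,0.0000,1.0000); lever o_n−o_1 = (-2.1213,-2.1213,2.0000)
cross product → J_v[:, 1] = (2.1213,-2.1213,0.0000)
J_ω[:, 1] = z_1
entry J[0][1] = 2.1213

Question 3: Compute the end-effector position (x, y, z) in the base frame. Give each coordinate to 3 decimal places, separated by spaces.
-2.121 -3.121 2.000

after link 1: o_1 = (0.0000, -1.0000, 0.0000)
after link 2: o_2 = (-2.1213, -3.1213, 2.0000)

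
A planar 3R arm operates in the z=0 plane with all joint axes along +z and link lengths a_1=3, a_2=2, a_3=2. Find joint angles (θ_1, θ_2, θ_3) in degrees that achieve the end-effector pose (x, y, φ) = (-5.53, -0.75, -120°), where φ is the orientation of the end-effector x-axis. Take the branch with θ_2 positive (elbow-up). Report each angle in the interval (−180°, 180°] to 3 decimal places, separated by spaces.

150.004 45.000 44.996

wrist centre = target − a_3·(cos φ, sin φ) = (-4.5300, 0.9821)
cos θ_2 = (21.4853−3²−2²)/(2·3·2) = 0.7071; θ_2 = 44.9997° (elbow-up)
β = atan2(0.9821,-4.5300) = 167.7682°; ψ = atan2(1.4142,4.4142) = 17.7642°
θ_1 = β − ψ = 150.0041°
θ_3 = φ − θ_1 − θ_2 = 44.9962° (wrapped to (-180°,180°])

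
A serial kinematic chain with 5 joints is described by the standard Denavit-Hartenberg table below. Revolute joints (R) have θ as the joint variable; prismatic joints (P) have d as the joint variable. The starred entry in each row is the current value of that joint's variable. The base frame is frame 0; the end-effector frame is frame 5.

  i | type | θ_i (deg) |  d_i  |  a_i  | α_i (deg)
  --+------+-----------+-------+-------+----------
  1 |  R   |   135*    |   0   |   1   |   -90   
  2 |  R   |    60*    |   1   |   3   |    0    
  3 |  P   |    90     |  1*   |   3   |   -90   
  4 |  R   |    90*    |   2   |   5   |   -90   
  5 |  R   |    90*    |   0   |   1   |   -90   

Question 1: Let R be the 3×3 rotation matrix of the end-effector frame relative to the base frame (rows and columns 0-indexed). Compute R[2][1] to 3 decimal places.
-0.500

End-effector y-axis (col 1 of R) = (0.6124,-0.6124,-0.5000)
R[2][1] = -0.5000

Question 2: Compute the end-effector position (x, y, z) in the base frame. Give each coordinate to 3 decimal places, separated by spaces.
after link 1: o_1 = (-0.7071, 0.7071, 0.0000)
after link 2: o_2 = (-2.4749, 1.0607, -2.5981)
after link 3: o_3 = (-1.3449, -1.4836, -4.0981)
after link 4: o_4 = (2.8978, 1.3449, -2.3660)
after link 5: o_5 = (2.5442, 1.6984, -3.2321)

2.544 1.698 -3.232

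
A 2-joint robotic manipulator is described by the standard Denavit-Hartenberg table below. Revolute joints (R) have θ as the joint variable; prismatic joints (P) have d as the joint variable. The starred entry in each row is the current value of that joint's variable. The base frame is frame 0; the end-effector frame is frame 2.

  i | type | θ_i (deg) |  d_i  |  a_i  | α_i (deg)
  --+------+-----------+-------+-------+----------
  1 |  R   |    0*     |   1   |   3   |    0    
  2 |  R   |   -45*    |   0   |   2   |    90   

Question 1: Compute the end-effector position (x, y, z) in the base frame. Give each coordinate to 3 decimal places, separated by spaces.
4.414 -1.414 1.000

after link 1: o_1 = (3.0000, 0.0000, 1.0000)
after link 2: o_2 = (4.4142, -1.4142, 1.0000)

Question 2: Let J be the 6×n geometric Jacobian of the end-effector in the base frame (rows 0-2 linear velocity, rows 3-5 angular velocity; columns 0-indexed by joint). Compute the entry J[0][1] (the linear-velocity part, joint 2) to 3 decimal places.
1.414

axis z_1 = (0.0000,0.0000,1.0000); lever o_n−o_1 = (1.4142,-1.4142,0.0000)
cross product → J_v[:, 1] = (1.4142,1.4142,-0.0000)
J_ω[:, 1] = z_1
entry J[0][1] = 1.4142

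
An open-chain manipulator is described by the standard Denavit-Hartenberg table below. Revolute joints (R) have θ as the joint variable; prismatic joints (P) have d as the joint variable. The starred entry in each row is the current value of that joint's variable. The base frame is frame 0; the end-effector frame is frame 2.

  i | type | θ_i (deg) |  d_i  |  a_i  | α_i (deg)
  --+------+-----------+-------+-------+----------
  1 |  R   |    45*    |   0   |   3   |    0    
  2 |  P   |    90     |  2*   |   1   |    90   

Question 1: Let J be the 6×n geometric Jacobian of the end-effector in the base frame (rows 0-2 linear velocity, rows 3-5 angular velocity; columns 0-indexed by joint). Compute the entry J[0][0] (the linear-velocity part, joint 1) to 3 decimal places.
-2.828

axis z_0 = ẑ; lever o_n−o_0 = (1.4142,2.8284,2.0000)
cross product → J_v[:, 0] = (-2.8284,1.4142,0.0000)
J_ω[:, 0] = z_0
entry J[0][0] = -2.8284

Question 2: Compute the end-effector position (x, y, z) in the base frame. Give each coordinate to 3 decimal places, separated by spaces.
after link 1: o_1 = (2.1213, 2.1213, 0.0000)
after link 2: o_2 = (1.4142, 2.8284, 2.0000)

1.414 2.828 2.000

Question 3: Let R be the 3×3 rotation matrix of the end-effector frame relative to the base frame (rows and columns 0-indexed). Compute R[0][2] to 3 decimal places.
End-effector z-axis (col 2 of R) = (0.7071,0.7071,0.0000)
R[0][2] = 0.7071

0.707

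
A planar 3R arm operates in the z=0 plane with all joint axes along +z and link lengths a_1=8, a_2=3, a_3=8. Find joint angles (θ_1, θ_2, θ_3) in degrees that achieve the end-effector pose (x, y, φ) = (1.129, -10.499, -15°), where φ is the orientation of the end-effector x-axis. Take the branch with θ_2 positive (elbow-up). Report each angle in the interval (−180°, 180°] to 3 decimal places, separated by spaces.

-136.107 29.980 91.127

wrist centre = target − a_3·(cos φ, sin φ) = (-6.5984, -8.4284)
cos θ_2 = (114.5777−8²−3²)/(2·8·3) = 0.8662; θ_2 = 29.9797° (elbow-up)
β = atan2(-8.4284,-6.5984) = -128.0564°; ψ = atan2(1.4991,10.5986) = 8.0506°
θ_1 = β − ψ = -136.1070°
θ_3 = φ − θ_1 − θ_2 = 91.1273° (wrapped to (-180°,180°])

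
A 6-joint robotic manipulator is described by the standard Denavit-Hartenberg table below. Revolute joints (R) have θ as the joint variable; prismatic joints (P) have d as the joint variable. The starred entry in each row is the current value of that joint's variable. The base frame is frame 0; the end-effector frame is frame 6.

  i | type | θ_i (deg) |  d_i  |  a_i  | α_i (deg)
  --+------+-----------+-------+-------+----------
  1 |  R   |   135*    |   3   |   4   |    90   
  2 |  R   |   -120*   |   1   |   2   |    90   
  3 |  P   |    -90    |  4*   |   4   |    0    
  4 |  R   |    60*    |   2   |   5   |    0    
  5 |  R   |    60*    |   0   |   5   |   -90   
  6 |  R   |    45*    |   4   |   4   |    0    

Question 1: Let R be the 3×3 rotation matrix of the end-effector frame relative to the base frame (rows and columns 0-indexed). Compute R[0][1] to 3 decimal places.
End-effector y-axis (col 1 of R) = (-0.8995,0.3995,0.1768)
R[0][1] = -0.8995

-0.900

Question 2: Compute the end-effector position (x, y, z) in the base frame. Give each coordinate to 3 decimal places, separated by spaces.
4.370 -1.713 -5.036

after link 1: o_1 = (-2.8284, 2.8284, 3.0000)
after link 2: o_2 = (-1.4142, 2.8284, 1.2679)
after link 3: o_3 = (-1.7932, -2.4495, 3.2679)
after link 4: o_4 = (-0.8052, -6.9729, 0.5179)
after link 5: o_5 = (2.4935, -6.7361, -3.2321)
after link 6: o_6 = (4.3698, -1.7135, -5.0355)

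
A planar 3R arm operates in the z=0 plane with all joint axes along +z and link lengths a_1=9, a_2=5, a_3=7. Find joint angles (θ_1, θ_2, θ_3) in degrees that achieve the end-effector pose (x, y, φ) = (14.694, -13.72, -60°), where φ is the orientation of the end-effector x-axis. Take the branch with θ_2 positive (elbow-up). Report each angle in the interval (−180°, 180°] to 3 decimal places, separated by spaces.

wrist centre = target − a_3·(cos φ, sin φ) = (11.1940, -7.6578)
cos θ_2 = (183.9479−9²−5²)/(2·9·5) = 0.8661; θ_2 = 29.9929° (elbow-up)
β = atan2(-7.6578,11.1940) = -34.3761°; ψ = atan2(2.4995,13.3304) = 10.6197°
θ_1 = β − ψ = -44.9957°
θ_3 = φ − θ_1 − θ_2 = -44.9972° (wrapped to (-180°,180°])

-44.996 29.993 -44.997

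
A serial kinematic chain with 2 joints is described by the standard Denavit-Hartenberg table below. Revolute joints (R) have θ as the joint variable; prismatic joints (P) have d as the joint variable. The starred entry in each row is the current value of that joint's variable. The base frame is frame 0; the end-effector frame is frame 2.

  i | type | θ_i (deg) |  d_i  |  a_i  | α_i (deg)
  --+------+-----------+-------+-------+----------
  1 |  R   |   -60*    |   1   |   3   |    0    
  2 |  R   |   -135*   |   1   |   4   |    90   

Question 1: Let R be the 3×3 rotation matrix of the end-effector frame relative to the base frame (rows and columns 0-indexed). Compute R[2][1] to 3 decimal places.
End-effector y-axis (col 1 of R) = (-0.0000,-0.0000,1.0000)
R[2][1] = 1.0000

1.000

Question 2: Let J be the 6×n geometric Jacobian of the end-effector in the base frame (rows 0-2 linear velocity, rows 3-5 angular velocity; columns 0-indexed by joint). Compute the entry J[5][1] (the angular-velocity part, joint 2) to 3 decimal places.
axis z_1 = (0.0000,0.0000,1.0000); lever o_n−o_1 = (-3.8637,1.0353,1.0000)
cross product → J_v[:, 1] = (-1.0353,-3.8637,0.0000)
J_ω[:, 1] = z_1
entry J[5][1] = 1.0000

1.000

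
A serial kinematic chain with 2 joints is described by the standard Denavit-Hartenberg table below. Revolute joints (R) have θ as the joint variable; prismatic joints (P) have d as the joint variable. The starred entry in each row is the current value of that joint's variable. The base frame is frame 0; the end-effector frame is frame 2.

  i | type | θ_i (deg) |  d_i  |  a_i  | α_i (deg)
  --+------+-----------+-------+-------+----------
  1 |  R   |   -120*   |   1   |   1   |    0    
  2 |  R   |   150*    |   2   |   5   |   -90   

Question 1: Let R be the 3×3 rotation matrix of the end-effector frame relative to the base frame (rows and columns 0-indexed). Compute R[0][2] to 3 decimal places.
End-effector z-axis (col 2 of R) = (-0.5000,0.8660,0.0000)
R[0][2] = -0.5000

-0.500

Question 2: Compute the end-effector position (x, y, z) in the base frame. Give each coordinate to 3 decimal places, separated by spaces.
after link 1: o_1 = (-0.5000, -0.8660, 1.0000)
after link 2: o_2 = (3.8301, 1.6340, 3.0000)

3.830 1.634 3.000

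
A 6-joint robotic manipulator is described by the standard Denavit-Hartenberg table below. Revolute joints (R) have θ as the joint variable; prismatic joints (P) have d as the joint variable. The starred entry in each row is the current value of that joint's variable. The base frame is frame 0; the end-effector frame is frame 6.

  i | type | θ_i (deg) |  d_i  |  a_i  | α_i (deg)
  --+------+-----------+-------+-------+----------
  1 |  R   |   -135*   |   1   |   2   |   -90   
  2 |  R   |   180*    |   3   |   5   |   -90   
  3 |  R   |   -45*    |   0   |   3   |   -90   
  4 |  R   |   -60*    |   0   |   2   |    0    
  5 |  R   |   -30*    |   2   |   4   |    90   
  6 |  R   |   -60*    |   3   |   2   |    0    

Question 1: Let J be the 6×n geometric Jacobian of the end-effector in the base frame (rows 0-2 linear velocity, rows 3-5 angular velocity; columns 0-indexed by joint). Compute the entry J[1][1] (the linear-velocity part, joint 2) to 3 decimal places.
axis z_1 = (0.7071,-0.7071,0.0000); lever o_n−o_1 = (6.6569,1.6822,6.7321)
cross product → J_v[:, 1] = (-4.7603,-4.7603,5.8966)
J_ω[:, 1] = z_1
entry J[1][1] = -4.7603

-4.760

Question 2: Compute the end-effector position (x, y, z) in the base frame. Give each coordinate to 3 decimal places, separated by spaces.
after link 1: o_1 = (-1.4142, -1.4142, 1.0000)
after link 2: o_2 = (4.2426, 0.0000, 1.0000)
after link 3: o_3 = (7.2426, 0.0000, 1.0000)
after link 4: o_4 = (8.2426, 0.0000, 2.7321)
after link 5: o_5 = (8.2426, 2.0000, 6.7321)
after link 6: o_6 = (5.2426, 0.2679, 7.7321)

5.243 0.268 7.732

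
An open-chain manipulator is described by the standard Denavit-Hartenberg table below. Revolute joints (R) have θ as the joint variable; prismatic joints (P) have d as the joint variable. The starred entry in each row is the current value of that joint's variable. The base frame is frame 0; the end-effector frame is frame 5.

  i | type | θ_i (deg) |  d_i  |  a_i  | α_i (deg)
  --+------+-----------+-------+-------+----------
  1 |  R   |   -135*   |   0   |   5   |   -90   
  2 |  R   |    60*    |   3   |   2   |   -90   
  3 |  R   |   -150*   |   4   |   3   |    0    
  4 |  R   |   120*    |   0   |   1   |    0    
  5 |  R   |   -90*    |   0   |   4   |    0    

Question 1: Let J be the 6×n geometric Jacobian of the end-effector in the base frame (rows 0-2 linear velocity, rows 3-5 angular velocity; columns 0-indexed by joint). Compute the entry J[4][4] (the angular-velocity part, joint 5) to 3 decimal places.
axis z_4 = (0.6124,0.6124,-0.5000); lever o_n−o_4 = (3.1566,-1.7424,1.7321)
cross product → J_v[:, 4] = (0.1895,-2.6390,-3.0000)
J_ω[:, 4] = z_4
entry J[4][4] = 0.6124

0.612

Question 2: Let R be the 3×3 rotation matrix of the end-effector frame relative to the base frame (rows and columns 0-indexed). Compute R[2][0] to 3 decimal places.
0.433

End-effector x-axis (col 0 of R) = (0.7891,-0.4356,0.4330)
R[2][0] = 0.4330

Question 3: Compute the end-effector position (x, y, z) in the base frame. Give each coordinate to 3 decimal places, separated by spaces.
after link 1: o_1 = (-3.5355, -3.5355, 0.0000)
after link 2: o_2 = (-2.1213, -6.3640, -1.7321)
after link 3: o_3 = (2.3074, -4.0566, -1.4821)
after link 4: o_4 = (2.3548, -4.7163, -2.2321)
after link 5: o_5 = (5.5114, -6.4587, -0.5000)

5.511 -6.459 -0.500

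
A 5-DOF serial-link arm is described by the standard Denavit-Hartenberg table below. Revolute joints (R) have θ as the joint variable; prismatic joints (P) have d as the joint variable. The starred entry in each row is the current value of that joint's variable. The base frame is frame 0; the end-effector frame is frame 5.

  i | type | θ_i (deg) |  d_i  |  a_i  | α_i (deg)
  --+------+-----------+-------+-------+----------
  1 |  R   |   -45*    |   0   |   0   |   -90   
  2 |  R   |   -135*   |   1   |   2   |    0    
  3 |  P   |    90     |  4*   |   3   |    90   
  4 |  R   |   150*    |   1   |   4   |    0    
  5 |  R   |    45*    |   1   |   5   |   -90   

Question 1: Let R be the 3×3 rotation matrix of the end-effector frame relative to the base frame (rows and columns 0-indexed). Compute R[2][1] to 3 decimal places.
End-effector y-axis (col 1 of R) = (0.5000,-0.5000,-0.7071)
R[2][1] = -0.7071

-0.707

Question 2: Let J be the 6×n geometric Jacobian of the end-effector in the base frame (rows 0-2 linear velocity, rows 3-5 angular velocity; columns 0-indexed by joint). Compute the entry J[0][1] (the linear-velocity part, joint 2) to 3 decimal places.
-0.647

axis z_1 = (0.7071,0.7071,0.0000); lever o_n−o_1 = (-0.6122,8.6815,-0.9148)
cross product → J_v[:, 1] = (-0.6469,0.6469,6.5717)
J_ω[:, 1] = z_1
entry J[0][1] = -0.6469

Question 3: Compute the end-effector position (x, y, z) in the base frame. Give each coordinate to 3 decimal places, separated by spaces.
-0.612 8.682 -0.915

after link 1: o_1 = (0.0000, 0.0000, 0.0000)
after link 2: o_2 = (-0.2929, 1.7071, 1.4142)
after link 3: o_3 = (4.0355, 3.0355, 3.5355)
after link 4: o_4 = (3.2177, 6.6818, 1.7932)
after link 5: o_5 = (-0.6122, 8.6815, -0.9148)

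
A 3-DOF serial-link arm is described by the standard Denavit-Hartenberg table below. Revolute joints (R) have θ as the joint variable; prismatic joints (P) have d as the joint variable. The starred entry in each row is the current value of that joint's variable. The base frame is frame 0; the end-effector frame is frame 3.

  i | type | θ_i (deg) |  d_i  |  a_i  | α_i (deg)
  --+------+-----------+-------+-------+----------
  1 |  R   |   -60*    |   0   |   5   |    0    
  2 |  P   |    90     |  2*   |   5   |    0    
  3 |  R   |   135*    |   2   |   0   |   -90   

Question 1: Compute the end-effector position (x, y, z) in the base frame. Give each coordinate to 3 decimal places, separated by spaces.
6.830 -1.830 4.000

after link 1: o_1 = (2.5000, -4.3301, 0.0000)
after link 2: o_2 = (6.8301, -1.8301, 2.0000)
after link 3: o_3 = (6.8301, -1.8301, 4.0000)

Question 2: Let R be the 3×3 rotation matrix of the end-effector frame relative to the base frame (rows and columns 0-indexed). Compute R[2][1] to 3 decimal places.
End-effector y-axis (col 1 of R) = (-0.0000,-0.0000,-1.0000)
R[2][1] = -1.0000

-1.000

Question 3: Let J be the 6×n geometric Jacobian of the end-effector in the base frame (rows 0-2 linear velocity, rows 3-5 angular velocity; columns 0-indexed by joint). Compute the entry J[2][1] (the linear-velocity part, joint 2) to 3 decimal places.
prismatic axis z_1 = (0.0000,0.0000,1.0000)
J_v[:, 1] = z_1; J_ω[:, 1] = (0,0,0)
entry J[2][1] = 1.0000

1.000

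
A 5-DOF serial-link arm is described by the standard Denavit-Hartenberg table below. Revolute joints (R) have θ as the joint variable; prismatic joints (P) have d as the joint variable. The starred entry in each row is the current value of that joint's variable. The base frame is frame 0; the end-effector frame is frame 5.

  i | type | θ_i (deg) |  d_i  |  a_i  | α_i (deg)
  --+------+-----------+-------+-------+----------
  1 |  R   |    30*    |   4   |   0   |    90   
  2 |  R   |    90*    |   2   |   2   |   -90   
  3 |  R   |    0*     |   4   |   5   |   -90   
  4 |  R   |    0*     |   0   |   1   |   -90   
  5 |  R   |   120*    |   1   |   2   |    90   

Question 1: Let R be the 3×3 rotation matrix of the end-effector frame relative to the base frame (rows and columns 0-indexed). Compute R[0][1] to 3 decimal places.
End-effector y-axis (col 1 of R) = (0.8660,0.5000,-0.0000)
R[0][1] = 0.8660

0.866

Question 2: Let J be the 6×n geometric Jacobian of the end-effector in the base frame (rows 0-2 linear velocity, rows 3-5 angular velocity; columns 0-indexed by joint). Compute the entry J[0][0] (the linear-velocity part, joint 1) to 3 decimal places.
4.732

axis z_0 = ẑ; lever o_n−o_0 = (-0.7321,-4.7321,11.0000)
cross product → J_v[:, 0] = (4.7321,-0.7321,0.0000)
J_ω[:, 0] = z_0
entry J[0][0] = 4.7321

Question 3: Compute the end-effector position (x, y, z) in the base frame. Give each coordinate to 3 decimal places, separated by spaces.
after link 1: o_1 = (0.0000, 0.0000, 4.0000)
after link 2: o_2 = (1.0000, -1.7321, 6.0000)
after link 3: o_3 = (-2.4641, -3.7321, 11.0000)
after link 4: o_4 = (-2.4641, -3.7321, 12.0000)
after link 5: o_5 = (-0.7321, -4.7321, 11.0000)

-0.732 -4.732 11.000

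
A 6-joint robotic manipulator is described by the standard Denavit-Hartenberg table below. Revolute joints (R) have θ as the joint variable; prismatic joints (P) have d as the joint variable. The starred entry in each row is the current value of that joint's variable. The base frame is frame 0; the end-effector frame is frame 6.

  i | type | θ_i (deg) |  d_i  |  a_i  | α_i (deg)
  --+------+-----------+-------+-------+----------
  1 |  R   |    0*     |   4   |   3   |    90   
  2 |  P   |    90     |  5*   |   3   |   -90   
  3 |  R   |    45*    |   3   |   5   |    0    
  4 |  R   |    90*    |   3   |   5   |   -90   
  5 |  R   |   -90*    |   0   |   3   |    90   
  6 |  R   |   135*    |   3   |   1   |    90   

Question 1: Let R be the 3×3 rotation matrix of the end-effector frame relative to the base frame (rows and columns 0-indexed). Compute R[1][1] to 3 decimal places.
End-effector y-axis (col 1 of R) = (0.0000,-0.7071,0.7071)
R[1][1] = -0.7071

-0.707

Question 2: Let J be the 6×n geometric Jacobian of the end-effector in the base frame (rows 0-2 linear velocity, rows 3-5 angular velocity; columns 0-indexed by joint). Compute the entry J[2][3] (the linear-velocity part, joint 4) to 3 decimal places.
axis z_3 = (-1.0000,-0.0000,0.0000); lever o_n−o_3 = (-5.2929,0.9142,-1.9142)
cross product → J_v[:, 3] = (0.0000,-1.9142,-0.9142)
J_ω[:, 3] = z_3
entry J[2][3] = -0.9142

-0.914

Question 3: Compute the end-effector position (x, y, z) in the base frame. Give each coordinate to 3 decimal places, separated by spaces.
after link 1: o_1 = (3.0000, 0.0000, 4.0000)
after link 2: o_2 = (3.0000, -5.0000, 7.0000)
after link 3: o_3 = (0.0000, -1.4645, 10.5355)
after link 4: o_4 = (-3.0000, 2.0711, 7.0000)
after link 5: o_5 = (-6.0000, 2.0711, 7.0000)
after link 6: o_6 = (-5.2929, -0.5503, 8.6213)

-5.293 -0.550 8.621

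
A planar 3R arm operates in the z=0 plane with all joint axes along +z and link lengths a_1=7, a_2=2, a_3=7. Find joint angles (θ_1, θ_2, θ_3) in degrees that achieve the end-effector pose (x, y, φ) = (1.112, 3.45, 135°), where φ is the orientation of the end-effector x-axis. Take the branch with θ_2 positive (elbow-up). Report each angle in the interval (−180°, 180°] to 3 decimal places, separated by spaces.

-29.998 120.014 44.983

wrist centre = target − a_3·(cos φ, sin φ) = (6.0617, -1.4997)
cos θ_2 = (38.9940−7²−2²)/(2·7·2) = -0.5002; θ_2 = 120.0141° (elbow-up)
β = atan2(-1.4997,6.0617) = -13.8966°; ψ = atan2(1.7318,5.9996) = 16.1010°
θ_1 = β − ψ = -29.9976°
θ_3 = φ − θ_1 − θ_2 = 44.9835° (wrapped to (-180°,180°])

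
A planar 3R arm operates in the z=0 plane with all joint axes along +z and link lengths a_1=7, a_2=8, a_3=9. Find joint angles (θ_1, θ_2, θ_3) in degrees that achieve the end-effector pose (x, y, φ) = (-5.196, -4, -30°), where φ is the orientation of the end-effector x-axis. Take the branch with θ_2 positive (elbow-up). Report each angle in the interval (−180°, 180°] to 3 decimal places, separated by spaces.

wrist centre = target − a_3·(cos φ, sin φ) = (-12.9902, 0.5000)
cos θ_2 = (168.9960−7²−8²)/(2·7·8) = 0.5000; θ_2 = 60.0023° (elbow-up)
β = atan2(0.5000,-12.9902) = 177.7957°; ψ = atan2(6.9284,10.9997) = 32.2055°
θ_1 = β − ψ = 145.5902°
θ_3 = φ − θ_1 − θ_2 = 124.4074° (wrapped to (-180°,180°])

145.590 60.002 124.407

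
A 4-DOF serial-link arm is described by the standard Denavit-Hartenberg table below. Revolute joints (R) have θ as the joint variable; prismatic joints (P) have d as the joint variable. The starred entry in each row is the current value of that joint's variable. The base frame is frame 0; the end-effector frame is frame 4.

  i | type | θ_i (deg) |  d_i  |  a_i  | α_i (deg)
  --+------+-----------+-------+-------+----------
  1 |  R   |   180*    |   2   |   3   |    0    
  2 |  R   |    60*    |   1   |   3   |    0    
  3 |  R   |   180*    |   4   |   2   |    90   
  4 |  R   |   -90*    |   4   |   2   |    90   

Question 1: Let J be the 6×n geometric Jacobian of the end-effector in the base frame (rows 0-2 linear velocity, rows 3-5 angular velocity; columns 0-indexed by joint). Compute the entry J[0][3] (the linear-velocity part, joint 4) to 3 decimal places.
axis z_3 = (0.8660,-0.5000,0.0000); lever o_n−o_3 = (3.4641,-2.0000,-2.0000)
cross product → J_v[:, 3] = (1.0000,1.7321,0.0000)
J_ω[:, 3] = z_3
entry J[0][3] = 1.0000

1.000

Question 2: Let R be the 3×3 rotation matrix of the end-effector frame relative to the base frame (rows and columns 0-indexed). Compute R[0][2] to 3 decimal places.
-0.500

End-effector z-axis (col 2 of R) = (-0.5000,-0.8660,-0.0000)
R[0][2] = -0.5000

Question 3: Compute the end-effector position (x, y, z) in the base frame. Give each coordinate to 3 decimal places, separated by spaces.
-0.036 -2.866 5.000

after link 1: o_1 = (-3.0000, 0.0000, 2.0000)
after link 2: o_2 = (-4.5000, -2.5981, 3.0000)
after link 3: o_3 = (-3.5000, -0.8660, 7.0000)
after link 4: o_4 = (-0.0359, -2.8660, 5.0000)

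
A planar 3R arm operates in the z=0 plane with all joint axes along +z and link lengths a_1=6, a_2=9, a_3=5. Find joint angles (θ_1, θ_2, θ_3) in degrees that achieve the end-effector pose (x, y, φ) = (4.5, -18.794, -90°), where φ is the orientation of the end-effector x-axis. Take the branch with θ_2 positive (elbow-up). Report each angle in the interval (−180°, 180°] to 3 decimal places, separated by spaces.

-90.004 30.007 -30.003

wrist centre = target − a_3·(cos φ, sin φ) = (4.5000, -13.7940)
cos θ_2 = (210.5244−6²−9²)/(2·6·9) = 0.8660; θ_2 = 30.0067° (elbow-up)
β = atan2(-13.7940,4.5000) = -71.9322°; ψ = atan2(4.5009,13.7937) = 18.0716°
θ_1 = β − ψ = -90.0038°
θ_3 = φ − θ_1 − θ_2 = -30.0029° (wrapped to (-180°,180°])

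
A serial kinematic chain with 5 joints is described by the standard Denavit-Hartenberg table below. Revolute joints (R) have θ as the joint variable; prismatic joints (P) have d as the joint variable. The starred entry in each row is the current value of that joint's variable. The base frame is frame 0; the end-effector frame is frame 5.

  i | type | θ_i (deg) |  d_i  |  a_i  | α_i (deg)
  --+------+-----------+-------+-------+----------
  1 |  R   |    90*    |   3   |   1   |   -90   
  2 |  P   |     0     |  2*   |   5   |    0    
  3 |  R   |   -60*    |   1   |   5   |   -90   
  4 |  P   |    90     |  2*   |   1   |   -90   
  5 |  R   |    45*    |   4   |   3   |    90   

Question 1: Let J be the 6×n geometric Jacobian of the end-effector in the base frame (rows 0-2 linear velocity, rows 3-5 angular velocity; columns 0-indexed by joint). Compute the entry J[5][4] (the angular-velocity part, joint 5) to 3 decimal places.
-0.866

axis z_4 = (-0.0000,-0.5000,-0.8660); lever o_n−o_4 = (2.1213,-3.8371,-2.4034)
cross product → J_v[:, 4] = (-2.1213,-1.8371,1.0607)
J_ω[:, 4] = z_4
entry J[5][4] = -0.8660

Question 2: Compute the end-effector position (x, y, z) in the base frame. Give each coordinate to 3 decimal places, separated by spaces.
after link 1: o_1 = (0.0000, 1.0000, 3.0000)
after link 2: o_2 = (-2.0000, 6.0000, 3.0000)
after link 3: o_3 = (-3.0000, 8.5000, 7.3301)
after link 4: o_4 = (-2.0000, 10.2321, 6.3301)
after link 5: o_5 = (0.1213, 6.3949, 3.9267)

0.121 6.395 3.927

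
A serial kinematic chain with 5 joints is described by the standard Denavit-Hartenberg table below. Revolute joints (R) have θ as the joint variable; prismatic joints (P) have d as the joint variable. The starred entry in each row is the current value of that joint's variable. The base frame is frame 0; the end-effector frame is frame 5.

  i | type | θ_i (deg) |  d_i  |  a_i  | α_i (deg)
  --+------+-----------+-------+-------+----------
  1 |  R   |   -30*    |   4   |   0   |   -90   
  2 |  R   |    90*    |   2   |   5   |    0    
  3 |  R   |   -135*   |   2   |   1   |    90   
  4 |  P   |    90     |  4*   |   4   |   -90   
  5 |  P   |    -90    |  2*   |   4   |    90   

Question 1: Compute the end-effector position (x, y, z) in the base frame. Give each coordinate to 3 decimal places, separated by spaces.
after link 1: o_1 = (0.0000, 0.0000, 4.0000)
after link 2: o_2 = (1.0000, 1.7321, -1.0000)
after link 3: o_3 = (2.6124, 3.1105, -0.2929)
after link 4: o_4 = (2.1629, 7.9889, 2.5355)
after link 5: o_5 = (-1.5114, 10.1102, 3.9497)

-1.511 10.110 3.950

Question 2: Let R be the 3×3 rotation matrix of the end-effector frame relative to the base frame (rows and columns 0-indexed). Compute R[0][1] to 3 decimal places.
-0.612

End-effector y-axis (col 1 of R) = (-0.6124,0.3536,-0.7071)
R[0][1] = -0.6124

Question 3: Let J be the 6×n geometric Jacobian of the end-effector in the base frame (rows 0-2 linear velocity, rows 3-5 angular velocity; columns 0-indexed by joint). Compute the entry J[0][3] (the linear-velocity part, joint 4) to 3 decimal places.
prismatic axis z_3 = (-0.6124,0.3536,0.7071)
J_v[:, 3] = z_3; J_ω[:, 3] = (0,0,0)
entry J[0][3] = -0.6124

-0.612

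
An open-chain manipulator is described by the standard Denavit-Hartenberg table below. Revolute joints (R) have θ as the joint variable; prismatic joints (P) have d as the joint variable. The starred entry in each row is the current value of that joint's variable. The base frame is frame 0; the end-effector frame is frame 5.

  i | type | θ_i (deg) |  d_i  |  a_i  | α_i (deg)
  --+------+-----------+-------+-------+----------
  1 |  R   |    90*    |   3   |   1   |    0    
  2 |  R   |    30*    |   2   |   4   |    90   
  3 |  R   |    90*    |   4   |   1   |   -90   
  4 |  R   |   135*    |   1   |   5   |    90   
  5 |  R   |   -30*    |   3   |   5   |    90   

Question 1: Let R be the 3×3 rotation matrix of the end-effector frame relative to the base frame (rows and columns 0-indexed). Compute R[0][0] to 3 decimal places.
End-effector x-axis (col 0 of R) = (-0.7803,0.1268,-0.6124)
R[0][0] = -0.7803

-0.780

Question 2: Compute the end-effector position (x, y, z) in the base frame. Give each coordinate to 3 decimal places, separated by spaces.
after link 1: o_1 = (0.0000, 1.0000, 3.0000)
after link 2: o_2 = (-2.0000, 4.4641, 5.0000)
after link 3: o_3 = (1.4641, 6.4641, 6.0000)
after link 4: o_4 = (-1.0978, 3.8303, 2.4645)
after link 5: o_5 = (-6.8365, 3.4038, 1.5239)

-6.837 3.404 1.524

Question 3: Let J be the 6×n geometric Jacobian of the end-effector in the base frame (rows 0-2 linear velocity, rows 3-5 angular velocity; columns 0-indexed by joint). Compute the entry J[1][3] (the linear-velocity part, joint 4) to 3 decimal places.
axis z_3 = (0.5000,-0.8660,0.0000); lever o_n−o_3 = (-8.3006,-3.0603,-4.4761)
cross product → J_v[:, 3] = (3.8764,2.2380,-8.7187)
J_ω[:, 3] = z_3
entry J[1][3] = 2.2380

2.238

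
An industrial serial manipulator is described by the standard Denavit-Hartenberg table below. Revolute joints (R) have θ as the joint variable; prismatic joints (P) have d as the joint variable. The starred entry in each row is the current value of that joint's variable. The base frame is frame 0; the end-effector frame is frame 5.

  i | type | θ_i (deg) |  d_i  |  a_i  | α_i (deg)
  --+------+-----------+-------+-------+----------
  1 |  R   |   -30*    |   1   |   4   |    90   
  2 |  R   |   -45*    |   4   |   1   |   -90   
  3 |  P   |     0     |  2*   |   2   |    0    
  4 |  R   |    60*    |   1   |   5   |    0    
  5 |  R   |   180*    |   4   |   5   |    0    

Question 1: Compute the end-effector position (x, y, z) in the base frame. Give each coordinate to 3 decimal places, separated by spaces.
after link 1: o_1 = (3.4641, -2.0000, 1.0000)
after link 2: o_2 = (2.0765, -5.8177, 0.2929)
after link 3: o_3 = (4.5260, -7.2319, 0.2929)
after link 4: o_4 = (8.8343, -4.7193, -0.7678)
after link 5: o_5 = (7.5878, -8.9996, 3.8284)

7.588 -9.000 3.828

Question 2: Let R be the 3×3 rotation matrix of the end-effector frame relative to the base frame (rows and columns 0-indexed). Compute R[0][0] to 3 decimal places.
End-effector x-axis (col 0 of R) = (-0.7392,-0.5732,0.3536)
R[0][0] = -0.7392

-0.739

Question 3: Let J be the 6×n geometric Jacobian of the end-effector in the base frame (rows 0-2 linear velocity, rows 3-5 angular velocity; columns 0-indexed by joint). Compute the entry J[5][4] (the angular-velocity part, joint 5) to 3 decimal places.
0.707

axis z_4 = (0.6124,-0.3536,0.7071); lever o_n−o_4 = (-1.2465,-4.2803,4.5962)
cross product → J_v[:, 4] = (1.4017,-3.6960,-3.0619)
J_ω[:, 4] = z_4
entry J[5][4] = 0.7071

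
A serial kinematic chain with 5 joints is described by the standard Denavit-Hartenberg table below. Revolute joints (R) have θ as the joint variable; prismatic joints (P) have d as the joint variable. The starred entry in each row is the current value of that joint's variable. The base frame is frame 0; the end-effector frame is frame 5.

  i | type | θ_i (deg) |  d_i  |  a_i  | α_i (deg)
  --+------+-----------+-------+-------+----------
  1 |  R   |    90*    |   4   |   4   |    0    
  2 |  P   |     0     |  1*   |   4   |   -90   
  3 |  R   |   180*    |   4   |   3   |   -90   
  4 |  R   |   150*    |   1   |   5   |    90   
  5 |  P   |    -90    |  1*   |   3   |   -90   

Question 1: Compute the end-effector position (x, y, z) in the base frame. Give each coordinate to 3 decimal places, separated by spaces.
-0.634 8.830 3.000

after link 1: o_1 = (0.0000, 4.0000, 4.0000)
after link 2: o_2 = (0.0000, 8.0000, 5.0000)
after link 3: o_3 = (-4.0000, 5.0000, 5.0000)
after link 4: o_4 = (-1.5000, 9.3301, 6.0000)
after link 5: o_5 = (-0.6340, 8.8301, 3.0000)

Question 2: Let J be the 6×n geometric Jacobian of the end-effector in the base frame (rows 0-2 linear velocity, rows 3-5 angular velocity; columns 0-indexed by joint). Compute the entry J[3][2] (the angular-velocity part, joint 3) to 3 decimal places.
-1.000

axis z_2 = (-1.0000,0.0000,0.0000); lever o_n−o_2 = (-0.6340,0.8301,-2.0000)
cross product → J_v[:, 2] = (-0.0000,-2.0000,-0.8301)
J_ω[:, 2] = z_2
entry J[3][2] = -1.0000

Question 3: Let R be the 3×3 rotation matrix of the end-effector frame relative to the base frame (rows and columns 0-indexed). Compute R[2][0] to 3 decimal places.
End-effector x-axis (col 0 of R) = (0.0000,0.0000,-1.0000)
R[2][0] = -1.0000

-1.000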